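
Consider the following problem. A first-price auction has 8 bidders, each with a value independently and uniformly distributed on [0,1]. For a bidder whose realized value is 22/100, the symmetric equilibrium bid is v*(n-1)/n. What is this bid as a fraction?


Step 1: The symmetric BNE bidding function is b(v) = v * (n-1) / n
Step 2: Substitute v = 11/50 and n = 8
Step 3: b = 11/50 * 7/8
Step 4: b = 77/400

77/400


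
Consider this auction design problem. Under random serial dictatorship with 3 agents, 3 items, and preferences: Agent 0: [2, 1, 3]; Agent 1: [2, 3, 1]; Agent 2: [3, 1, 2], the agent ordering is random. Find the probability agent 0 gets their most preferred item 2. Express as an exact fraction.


Step 1: Agent 0 wants item 2
Step 2: There are 6 possible orderings of agents
Step 3: In 3 orderings, agent 0 gets item 2
Step 4: Probability = 3/6 = 1/2

1/2


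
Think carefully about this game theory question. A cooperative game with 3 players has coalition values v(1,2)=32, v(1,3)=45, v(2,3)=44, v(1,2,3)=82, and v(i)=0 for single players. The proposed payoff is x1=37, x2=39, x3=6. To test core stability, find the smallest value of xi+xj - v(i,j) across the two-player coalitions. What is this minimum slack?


Step 1: Slack for coalition (1,2): x1+x2 - v12 = 76 - 32 = 44
Step 2: Slack for coalition (1,3): x1+x3 - v13 = 43 - 45 = -2
Step 3: Slack for coalition (2,3): x2+x3 - v23 = 45 - 44 = 1
Step 4: Minimum slack = min(44, -2, 1) = -2, attained by (1,3); coalition (1,3) can block (slack < 0), so the allocation is not in the core

-2


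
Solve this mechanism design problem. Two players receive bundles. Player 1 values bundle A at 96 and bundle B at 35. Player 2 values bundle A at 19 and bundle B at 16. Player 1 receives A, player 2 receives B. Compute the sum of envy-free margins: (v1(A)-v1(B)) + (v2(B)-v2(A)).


Step 1: Player 1's margin = v1(A) - v1(B) = 96 - 35 = 61
Step 2: Player 2's margin = v2(B) - v2(A) = 16 - 19 = -3
Step 3: Total margin = 61 + -3 = 58

58


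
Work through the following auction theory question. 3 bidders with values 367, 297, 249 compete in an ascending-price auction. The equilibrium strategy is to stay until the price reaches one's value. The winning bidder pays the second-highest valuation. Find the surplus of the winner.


Step 1: Identify the highest value: 367
Step 2: Identify the second-highest value: 297
Step 3: The final price = second-highest value = 297
Step 4: Surplus = 367 - 297 = 70

70


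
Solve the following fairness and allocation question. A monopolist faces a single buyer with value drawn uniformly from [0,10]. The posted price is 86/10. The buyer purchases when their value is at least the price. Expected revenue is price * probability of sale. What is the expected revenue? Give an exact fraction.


Step 1: Posted price r = 43/5, value support [0,10]
Step 2: P(v >= r) = (10 - 43/5)/10 = 7/50
Step 3: Expected revenue = r * P(v >= r) = 43/5 * 7/50
Step 4: Revenue = 301/250

301/250


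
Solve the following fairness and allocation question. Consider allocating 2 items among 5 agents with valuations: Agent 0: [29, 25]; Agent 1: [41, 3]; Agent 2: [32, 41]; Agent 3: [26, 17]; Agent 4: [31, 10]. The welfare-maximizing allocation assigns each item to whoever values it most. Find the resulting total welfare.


Step 1: For each item, find the maximum value among all agents.
Step 2: Item 0 -> Agent 1 (value 41)
Step 3: Item 1 -> Agent 2 (value 41)
Step 4: Total welfare = 41 + 41 = 82

82


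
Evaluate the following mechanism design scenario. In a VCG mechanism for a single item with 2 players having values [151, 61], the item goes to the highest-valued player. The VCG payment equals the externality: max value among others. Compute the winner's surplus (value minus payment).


Step 1: The winner is the agent with the highest value: agent 0 with value 151
Step 2: Values of other agents: [61]
Step 3: VCG payment = max of others' values = 61
Step 4: Surplus = 151 - 61 = 90

90


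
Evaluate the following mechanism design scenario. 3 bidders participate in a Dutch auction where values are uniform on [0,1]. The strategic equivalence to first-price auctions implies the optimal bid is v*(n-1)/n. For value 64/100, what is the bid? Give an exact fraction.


Step 1: Dutch auctions are strategically equivalent to first-price auctions
Step 2: The equilibrium bid is b(v) = v*(n-1)/n
Step 3: b = 16/25 * 2/3
Step 4: b = 32/75

32/75


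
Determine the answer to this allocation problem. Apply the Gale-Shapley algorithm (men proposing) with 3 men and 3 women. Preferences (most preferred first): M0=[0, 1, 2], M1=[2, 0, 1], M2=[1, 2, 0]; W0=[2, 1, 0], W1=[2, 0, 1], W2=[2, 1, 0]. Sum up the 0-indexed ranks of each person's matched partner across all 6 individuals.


Step 1: Run Gale-Shapley (men propose, women hold best offer):
  M0 proposes to W0; she accepts
  M1 proposes to W2; she accepts
  M2 proposes to W1; she accepts
Step 2: Final matching: W0-M0, W1-M2, W2-M1
Step 3: 0-indexed ranks (man's rank of his match, then woman's): 0 + 2 + 0 + 0 + 0 + 1
Step 4: Total rank sum = 3

3


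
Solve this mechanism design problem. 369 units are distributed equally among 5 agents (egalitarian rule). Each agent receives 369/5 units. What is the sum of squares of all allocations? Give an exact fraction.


Step 1: Each agent's share = 369/5
Step 2: Square of each share = (369/5)^2 = 136161/25
Step 3: Sum of squares = 5 * 136161/25 = 136161/5

136161/5


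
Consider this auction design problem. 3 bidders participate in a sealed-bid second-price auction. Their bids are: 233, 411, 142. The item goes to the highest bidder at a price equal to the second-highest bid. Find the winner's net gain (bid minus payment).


Step 1: Sort bids in descending order: 411, 233, 142
Step 2: The winning bid is the highest: 411
Step 3: The payment equals the second-highest bid: 233
Step 4: Surplus = winner's bid - payment = 411 - 233 = 178

178


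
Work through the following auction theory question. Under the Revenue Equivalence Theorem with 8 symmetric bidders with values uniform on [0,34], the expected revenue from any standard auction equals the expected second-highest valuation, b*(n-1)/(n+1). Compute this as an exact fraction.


Step 1: By Revenue Equivalence, expected revenue = b*(n-1)/(n+1)
Step 2: Substituting n = 8, b = 34
Step 3: Revenue = 34*(8-1)/(8+1) = 34*7/9
Step 4: Revenue = 238/9

238/9


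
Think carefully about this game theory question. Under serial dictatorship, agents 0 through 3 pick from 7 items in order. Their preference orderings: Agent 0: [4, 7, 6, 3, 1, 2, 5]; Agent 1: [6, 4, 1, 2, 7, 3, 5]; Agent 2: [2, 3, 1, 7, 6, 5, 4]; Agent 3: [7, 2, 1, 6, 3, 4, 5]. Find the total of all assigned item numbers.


Step 1: Agent 0 picks item 4
Step 2: Agent 1 picks item 6
Step 3: Agent 2 picks item 2
Step 4: Agent 3 picks item 7
Step 5: Sum = 4 + 6 + 2 + 7 = 19

19


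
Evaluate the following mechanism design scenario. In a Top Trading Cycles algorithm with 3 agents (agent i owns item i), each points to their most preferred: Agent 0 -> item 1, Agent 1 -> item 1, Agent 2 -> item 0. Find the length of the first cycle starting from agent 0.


Step 1: Trace the pointer graph from agent 0: 0 -> 1 -> 1
Step 2: A cycle is detected when we revisit agent 1
Step 3: The cycle is: 1 -> 1
Step 4: Cycle length = 1

1


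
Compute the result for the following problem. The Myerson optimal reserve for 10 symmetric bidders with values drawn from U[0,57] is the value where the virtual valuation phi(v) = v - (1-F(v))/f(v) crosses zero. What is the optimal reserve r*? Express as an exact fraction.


Step 1: For U[0,57], F(v) = v/57 and f(v) = 1/57
Step 2: phi(v) = v - (1 - v/57)/(1/57) = v - (57 - v) = 2v - 57
Step 3: Set phi(r*) = 0: 2r* - 57 = 0
Step 4: r* = 57/2 (the number of bidders n = 10 does not enter)

57/2


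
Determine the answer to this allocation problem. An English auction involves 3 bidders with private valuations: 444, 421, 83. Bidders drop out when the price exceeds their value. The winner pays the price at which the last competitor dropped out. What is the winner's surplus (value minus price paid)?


Step 1: Identify the highest value: 444
Step 2: Identify the second-highest value: 421
Step 3: The final price = second-highest value = 421
Step 4: Surplus = 444 - 421 = 23

23


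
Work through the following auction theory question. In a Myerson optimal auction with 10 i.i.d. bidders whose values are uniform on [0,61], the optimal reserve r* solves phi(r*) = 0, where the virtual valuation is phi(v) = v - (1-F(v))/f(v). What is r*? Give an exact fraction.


Step 1: For U[0,61], F(v) = v/61 and f(v) = 1/61
Step 2: phi(v) = v - (1 - v/61)/(1/61) = v - (61 - v) = 2v - 61
Step 3: Set phi(r*) = 0: 2r* - 61 = 0
Step 4: r* = 61/2 (the number of bidders n = 10 does not enter)

61/2


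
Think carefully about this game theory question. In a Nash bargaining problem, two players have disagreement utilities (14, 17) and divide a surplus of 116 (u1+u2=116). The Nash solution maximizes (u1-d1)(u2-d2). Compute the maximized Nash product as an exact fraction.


Step 1: The Nash solution splits surplus symmetrically above the disagreement point
Step 2: u1 = (total + d1 - d2)/2 = (116 + 14 - 17)/2 = 113/2
Step 3: u2 = (total - d1 + d2)/2 = (116 - 14 + 17)/2 = 119/2
Step 4: Nash product = (113/2 - 14) * (119/2 - 17)
Step 5: = 85/2 * 85/2 = 7225/4

7225/4


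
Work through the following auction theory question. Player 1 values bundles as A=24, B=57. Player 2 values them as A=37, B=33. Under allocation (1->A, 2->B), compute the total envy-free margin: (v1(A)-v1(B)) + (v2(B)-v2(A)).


Step 1: Player 1's margin = v1(A) - v1(B) = 24 - 57 = -33
Step 2: Player 2's margin = v2(B) - v2(A) = 33 - 37 = -4
Step 3: Total margin = -33 + -4 = -37

-37


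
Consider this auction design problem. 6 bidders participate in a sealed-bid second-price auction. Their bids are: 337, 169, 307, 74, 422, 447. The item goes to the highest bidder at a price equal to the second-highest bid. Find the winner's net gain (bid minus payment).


Step 1: Sort bids in descending order: 447, 422, 337, 307, 169, 74
Step 2: The winning bid is the highest: 447
Step 3: The payment equals the second-highest bid: 422
Step 4: Surplus = winner's bid - payment = 447 - 422 = 25

25


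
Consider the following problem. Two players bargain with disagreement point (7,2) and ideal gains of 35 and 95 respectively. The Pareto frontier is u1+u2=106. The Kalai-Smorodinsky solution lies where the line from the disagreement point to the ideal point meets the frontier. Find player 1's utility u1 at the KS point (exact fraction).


Step 1: At the KS point, (u1-d1)/r1 = (u2-d2)/r2 = t and u1+u2 = 106
Step 2: u1 = d1 + r1*t and u2 = d2 + r2*t, so (d1 + r1*t) + (d2 + r2*t) = 106
Step 3: t = (106 - 7 - 2)/(35 + 95) = 97/130
Step 4: u1 = d1 + r1*t = 7 + 35 * 97/130 = 861/26
Step 5: (Check: u2 = d2 + r2*t = 1895/26; u1+u2 = 861/26 + 1895/26 = 106, on the frontier.)

861/26


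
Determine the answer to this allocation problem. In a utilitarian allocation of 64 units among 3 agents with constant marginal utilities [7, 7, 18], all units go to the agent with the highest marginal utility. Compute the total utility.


Step 1: The marginal utilities are [7, 7, 18]
Step 2: The highest marginal utility is 18
Step 3: All 64 units go to that agent
Step 4: Total utility = 18 * 64 = 1152

1152


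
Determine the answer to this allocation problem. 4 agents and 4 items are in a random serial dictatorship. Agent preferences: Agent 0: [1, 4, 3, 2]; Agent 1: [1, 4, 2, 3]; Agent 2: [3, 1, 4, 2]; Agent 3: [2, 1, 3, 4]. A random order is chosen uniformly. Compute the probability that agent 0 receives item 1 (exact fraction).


Step 1: Agent 0 wants item 1
Step 2: There are 24 possible orderings of agents
Step 3: In 12 orderings, agent 0 gets item 1
Step 4: Probability = 12/24 = 1/2

1/2


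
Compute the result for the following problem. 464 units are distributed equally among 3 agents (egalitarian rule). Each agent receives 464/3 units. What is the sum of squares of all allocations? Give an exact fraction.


Step 1: Each agent's share = 464/3
Step 2: Square of each share = (464/3)^2 = 215296/9
Step 3: Sum of squares = 3 * 215296/9 = 215296/3

215296/3


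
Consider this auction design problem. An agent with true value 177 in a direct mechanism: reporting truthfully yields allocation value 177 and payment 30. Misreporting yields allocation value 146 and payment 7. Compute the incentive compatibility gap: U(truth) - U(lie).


Step 1: U(truth) = value - payment = 177 - 30 = 147
Step 2: U(lie) = allocation - payment = 146 - 7 = 139
Step 3: IC gap = 147 - 139 = 8

8


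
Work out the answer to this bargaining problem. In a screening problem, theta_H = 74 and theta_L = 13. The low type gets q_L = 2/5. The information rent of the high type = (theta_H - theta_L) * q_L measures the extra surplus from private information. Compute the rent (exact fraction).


Step 1: theta_H - theta_L = 74 - 13 = 61
Step 2: Information rent = (theta_H - theta_L) * q_L
Step 3: = 61 * 2/5
Step 4: = 122/5

122/5


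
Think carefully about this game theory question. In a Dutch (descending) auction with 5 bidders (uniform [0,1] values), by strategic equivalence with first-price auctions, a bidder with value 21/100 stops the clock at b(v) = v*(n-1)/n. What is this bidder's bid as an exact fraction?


Step 1: Dutch auctions are strategically equivalent to first-price auctions
Step 2: The equilibrium bid is b(v) = v*(n-1)/n
Step 3: b = 21/100 * 4/5
Step 4: b = 21/125

21/125


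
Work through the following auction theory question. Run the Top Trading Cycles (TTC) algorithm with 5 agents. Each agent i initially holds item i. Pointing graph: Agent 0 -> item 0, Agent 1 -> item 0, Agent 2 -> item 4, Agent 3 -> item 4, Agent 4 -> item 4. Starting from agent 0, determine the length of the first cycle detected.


Step 1: Trace the pointer graph from agent 0: 0 -> 0
Step 2: A cycle is detected when we revisit agent 0
Step 3: The cycle is: 0 -> 0
Step 4: Cycle length = 1

1


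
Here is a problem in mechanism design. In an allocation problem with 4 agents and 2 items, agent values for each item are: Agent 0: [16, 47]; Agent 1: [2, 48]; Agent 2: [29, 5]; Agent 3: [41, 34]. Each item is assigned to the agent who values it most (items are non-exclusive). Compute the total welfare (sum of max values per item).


Step 1: For each item, find the maximum value among all agents.
Step 2: Item 0 -> Agent 3 (value 41)
Step 3: Item 1 -> Agent 1 (value 48)
Step 4: Total welfare = 41 + 48 = 89

89


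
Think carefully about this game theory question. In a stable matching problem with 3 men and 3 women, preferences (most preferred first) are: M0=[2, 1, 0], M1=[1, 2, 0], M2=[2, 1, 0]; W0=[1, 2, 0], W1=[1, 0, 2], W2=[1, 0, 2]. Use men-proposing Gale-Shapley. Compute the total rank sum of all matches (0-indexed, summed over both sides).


Step 1: Run Gale-Shapley (men propose, women hold best offer):
  M0 proposes to W2; she accepts
  M1 proposes to W1; she accepts
  M2 proposes to W2; rejected
  M2 proposes to W1; rejected
  M2 proposes to W0; she accepts
Step 2: Final matching: W0-M2, W1-M1, W2-M0
Step 3: 0-indexed ranks (man's rank of his match, then woman's): 2 + 1 + 0 + 0 + 0 + 1
Step 4: Total rank sum = 4

4


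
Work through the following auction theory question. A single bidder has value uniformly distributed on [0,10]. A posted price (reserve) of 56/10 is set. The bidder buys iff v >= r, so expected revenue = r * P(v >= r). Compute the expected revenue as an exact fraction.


Step 1: Posted price r = 28/5, value support [0,10]
Step 2: P(v >= r) = (10 - 28/5)/10 = 11/25
Step 3: Expected revenue = r * P(v >= r) = 28/5 * 11/25
Step 4: Revenue = 308/125

308/125


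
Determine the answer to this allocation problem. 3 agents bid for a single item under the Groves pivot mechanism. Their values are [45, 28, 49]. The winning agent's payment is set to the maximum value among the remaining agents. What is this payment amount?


Step 1: The efficient winner is agent 2 with value 49
Step 2: Other agents' values: [45, 28]
Step 3: Pivot payment = max(others) = 45
Step 4: The winner pays 45

45


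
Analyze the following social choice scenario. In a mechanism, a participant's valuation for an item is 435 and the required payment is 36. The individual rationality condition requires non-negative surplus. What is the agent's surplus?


Step 1: Surplus = value - payment = 435 - 36 = 399
Step 2: IR is satisfied (surplus >= 0)

399


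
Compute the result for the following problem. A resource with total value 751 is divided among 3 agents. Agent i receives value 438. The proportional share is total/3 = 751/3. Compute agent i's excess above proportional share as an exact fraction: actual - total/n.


Step 1: Proportional share = 751/3
Step 2: Agent's actual allocation = 438
Step 3: Excess = 438 - 751/3 = 563/3

563/3


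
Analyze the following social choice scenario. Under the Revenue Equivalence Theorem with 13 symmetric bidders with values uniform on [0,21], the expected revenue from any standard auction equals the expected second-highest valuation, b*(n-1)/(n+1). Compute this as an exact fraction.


Step 1: By Revenue Equivalence, expected revenue = b*(n-1)/(n+1)
Step 2: Substituting n = 13, b = 21
Step 3: Revenue = 21*(13-1)/(13+1) = 21*12/14
Step 4: Revenue = 252/14 = 18

18


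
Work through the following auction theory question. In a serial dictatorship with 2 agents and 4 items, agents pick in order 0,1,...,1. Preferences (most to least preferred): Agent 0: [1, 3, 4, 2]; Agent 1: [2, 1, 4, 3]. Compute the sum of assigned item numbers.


Step 1: Agent 0 picks item 1
Step 2: Agent 1 picks item 2
Step 3: Sum = 1 + 2 = 3

3


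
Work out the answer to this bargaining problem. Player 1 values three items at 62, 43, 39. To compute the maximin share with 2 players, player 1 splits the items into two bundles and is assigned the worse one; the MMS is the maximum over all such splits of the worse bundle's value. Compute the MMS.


Step 1: Item values = 62, 43, 39
Step 2: Enumerate all 2-bundle partitions and take the smaller bundle:
  Partition 1: {62} vs {43,39} -> bundles 62, 82; min = 62
  Partition 2: {43} vs {62,39} -> bundles 43, 101; min = 43
  Partition 3: {39} vs {62,43} -> bundles 39, 105; min = 39
Step 3: MMS = max(62, 43, 39) = 62

62


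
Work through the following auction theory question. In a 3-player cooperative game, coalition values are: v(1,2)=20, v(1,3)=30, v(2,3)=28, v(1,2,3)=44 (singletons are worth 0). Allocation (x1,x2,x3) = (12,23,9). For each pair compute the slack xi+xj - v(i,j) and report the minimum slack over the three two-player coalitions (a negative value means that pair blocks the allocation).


Step 1: Slack for coalition (1,2): x1+x2 - v12 = 35 - 20 = 15
Step 2: Slack for coalition (1,3): x1+x3 - v13 = 21 - 30 = -9
Step 3: Slack for coalition (2,3): x2+x3 - v23 = 32 - 28 = 4
Step 4: Minimum slack = min(15, -9, 4) = -9, attained by (1,3); coalition (1,3) can block (slack < 0), so the allocation is not in the core

-9


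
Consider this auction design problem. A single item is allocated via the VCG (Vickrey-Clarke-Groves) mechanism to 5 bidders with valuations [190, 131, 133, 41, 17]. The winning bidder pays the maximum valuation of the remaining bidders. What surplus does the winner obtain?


Step 1: The winner is the agent with the highest value: agent 0 with value 190
Step 2: Values of other agents: [131, 133, 41, 17]
Step 3: VCG payment = max of others' values = 133
Step 4: Surplus = 190 - 133 = 57

57


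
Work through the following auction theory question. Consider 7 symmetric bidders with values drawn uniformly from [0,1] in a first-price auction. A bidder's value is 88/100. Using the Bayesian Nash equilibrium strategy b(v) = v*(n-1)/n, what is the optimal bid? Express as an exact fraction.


Step 1: The symmetric BNE bidding function is b(v) = v * (n-1) / n
Step 2: Substitute v = 22/25 and n = 7
Step 3: b = 22/25 * 6/7
Step 4: b = 132/175

132/175


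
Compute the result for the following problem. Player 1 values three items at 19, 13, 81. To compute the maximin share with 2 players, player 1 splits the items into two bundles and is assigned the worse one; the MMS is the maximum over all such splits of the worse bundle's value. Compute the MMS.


Step 1: Item values = 19, 13, 81
Step 2: Enumerate all 2-bundle partitions and take the smaller bundle:
  Partition 1: {19} vs {13,81} -> bundles 19, 94; min = 19
  Partition 2: {13} vs {19,81} -> bundles 13, 100; min = 13
  Partition 3: {81} vs {19,13} -> bundles 81, 32; min = 32
Step 3: MMS = max(19, 13, 32) = 32

32


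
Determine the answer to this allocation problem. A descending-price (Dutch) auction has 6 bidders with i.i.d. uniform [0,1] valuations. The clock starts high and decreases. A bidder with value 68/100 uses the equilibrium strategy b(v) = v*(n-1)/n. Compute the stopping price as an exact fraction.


Step 1: Dutch auctions are strategically equivalent to first-price auctions
Step 2: The equilibrium bid is b(v) = v*(n-1)/n
Step 3: b = 17/25 * 5/6
Step 4: b = 17/30

17/30


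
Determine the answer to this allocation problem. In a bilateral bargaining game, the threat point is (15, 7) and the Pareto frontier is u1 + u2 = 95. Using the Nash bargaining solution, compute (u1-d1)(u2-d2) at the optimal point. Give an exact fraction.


Step 1: The Nash solution splits surplus symmetrically above the disagreement point
Step 2: u1 = (total + d1 - d2)/2 = (95 + 15 - 7)/2 = 103/2
Step 3: u2 = (total - d1 + d2)/2 = (95 - 15 + 7)/2 = 87/2
Step 4: Nash product = (103/2 - 15) * (87/2 - 7)
Step 5: = 73/2 * 73/2 = 5329/4

5329/4


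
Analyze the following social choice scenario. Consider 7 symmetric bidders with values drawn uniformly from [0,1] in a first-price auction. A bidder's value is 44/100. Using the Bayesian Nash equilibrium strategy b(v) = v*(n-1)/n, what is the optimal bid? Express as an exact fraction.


Step 1: The symmetric BNE bidding function is b(v) = v * (n-1) / n
Step 2: Substitute v = 11/25 and n = 7
Step 3: b = 11/25 * 6/7
Step 4: b = 66/175

66/175


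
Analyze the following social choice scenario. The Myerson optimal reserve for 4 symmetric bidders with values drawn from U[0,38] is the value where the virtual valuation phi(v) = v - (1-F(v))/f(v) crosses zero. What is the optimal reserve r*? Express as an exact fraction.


Step 1: For U[0,38], F(v) = v/38 and f(v) = 1/38
Step 2: phi(v) = v - (1 - v/38)/(1/38) = v - (38 - v) = 2v - 38
Step 3: Set phi(r*) = 0: 2r* - 38 = 0
Step 4: r* = 38/2 = 19 (the number of bidders n = 4 does not enter)

19


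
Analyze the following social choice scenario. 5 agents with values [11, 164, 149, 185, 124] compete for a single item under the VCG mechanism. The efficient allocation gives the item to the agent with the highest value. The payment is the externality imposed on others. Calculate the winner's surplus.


Step 1: The winner is the agent with the highest value: agent 3 with value 185
Step 2: Values of other agents: [11, 164, 149, 124]
Step 3: VCG payment = max of others' values = 164
Step 4: Surplus = 185 - 164 = 21

21


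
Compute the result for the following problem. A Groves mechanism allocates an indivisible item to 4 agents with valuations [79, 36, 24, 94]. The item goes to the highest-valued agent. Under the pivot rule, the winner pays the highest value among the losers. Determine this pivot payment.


Step 1: The efficient winner is agent 3 with value 94
Step 2: Other agents' values: [79, 36, 24]
Step 3: Pivot payment = max(others) = 79
Step 4: The winner pays 79

79


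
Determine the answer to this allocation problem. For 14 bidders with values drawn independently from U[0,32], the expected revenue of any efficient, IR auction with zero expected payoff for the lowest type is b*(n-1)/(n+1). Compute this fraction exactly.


Step 1: By Revenue Equivalence, expected revenue = b*(n-1)/(n+1)
Step 2: Substituting n = 14, b = 32
Step 3: Revenue = 32*(14-1)/(14+1) = 32*13/15
Step 4: Revenue = 416/15

416/15


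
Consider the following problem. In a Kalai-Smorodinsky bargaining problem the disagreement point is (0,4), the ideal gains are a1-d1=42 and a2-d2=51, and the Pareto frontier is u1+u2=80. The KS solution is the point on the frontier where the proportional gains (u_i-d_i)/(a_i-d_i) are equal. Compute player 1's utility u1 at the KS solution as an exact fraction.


Step 1: At the KS point, (u1-d1)/r1 = (u2-d2)/r2 = t and u1+u2 = 80
Step 2: u1 = d1 + r1*t and u2 = d2 + r2*t, so (d1 + r1*t) + (d2 + r2*t) = 80
Step 3: t = (80 - 0 - 4)/(42 + 51) = 76/93
Step 4: u1 = d1 + r1*t = 0 + 42 * 76/93 = 1064/31
Step 5: (Check: u2 = d2 + r2*t = 1416/31; u1+u2 = 1064/31 + 1416/31 = 80, on the frontier.)

1064/31


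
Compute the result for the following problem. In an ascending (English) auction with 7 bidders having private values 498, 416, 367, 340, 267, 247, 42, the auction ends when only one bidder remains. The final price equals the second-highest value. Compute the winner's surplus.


Step 1: Identify the highest value: 498
Step 2: Identify the second-highest value: 416
Step 3: The final price = second-highest value = 416
Step 4: Surplus = 498 - 416 = 82

82


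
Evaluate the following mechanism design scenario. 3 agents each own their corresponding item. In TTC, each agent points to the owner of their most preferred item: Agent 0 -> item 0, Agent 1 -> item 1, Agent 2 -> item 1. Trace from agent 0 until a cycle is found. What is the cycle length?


Step 1: Trace the pointer graph from agent 0: 0 -> 0
Step 2: A cycle is detected when we revisit agent 0
Step 3: The cycle is: 0 -> 0
Step 4: Cycle length = 1

1


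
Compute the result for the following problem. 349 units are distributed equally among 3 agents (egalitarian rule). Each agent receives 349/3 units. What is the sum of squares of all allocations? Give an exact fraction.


Step 1: Each agent's share = 349/3
Step 2: Square of each share = (349/3)^2 = 121801/9
Step 3: Sum of squares = 3 * 121801/9 = 121801/3

121801/3


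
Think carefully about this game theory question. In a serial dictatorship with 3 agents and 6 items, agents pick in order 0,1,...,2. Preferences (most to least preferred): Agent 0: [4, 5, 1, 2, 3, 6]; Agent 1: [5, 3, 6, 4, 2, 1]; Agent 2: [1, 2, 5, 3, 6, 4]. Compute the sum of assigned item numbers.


Step 1: Agent 0 picks item 4
Step 2: Agent 1 picks item 5
Step 3: Agent 2 picks item 1
Step 4: Sum = 4 + 5 + 1 = 10

10


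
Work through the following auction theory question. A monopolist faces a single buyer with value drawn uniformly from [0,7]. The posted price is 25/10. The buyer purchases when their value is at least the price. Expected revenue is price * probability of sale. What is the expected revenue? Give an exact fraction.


Step 1: Posted price r = 5/2, value support [0,7]
Step 2: P(v >= r) = (7 - 5/2)/7 = 9/14
Step 3: Expected revenue = r * P(v >= r) = 5/2 * 9/14
Step 4: Revenue = 45/28

45/28


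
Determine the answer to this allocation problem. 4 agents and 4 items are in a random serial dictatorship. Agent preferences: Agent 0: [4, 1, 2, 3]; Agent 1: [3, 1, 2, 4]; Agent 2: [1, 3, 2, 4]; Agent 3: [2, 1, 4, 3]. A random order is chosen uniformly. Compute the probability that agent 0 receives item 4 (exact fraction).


Step 1: Agent 0 wants item 4
Step 2: There are 24 possible orderings of agents
Step 3: In 24 orderings, agent 0 gets item 4
Step 4: Probability = 24/24 = 1

1


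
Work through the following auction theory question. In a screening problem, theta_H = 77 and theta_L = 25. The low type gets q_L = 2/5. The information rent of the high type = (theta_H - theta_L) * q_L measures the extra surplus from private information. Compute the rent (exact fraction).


Step 1: theta_H - theta_L = 77 - 25 = 52
Step 2: Information rent = (theta_H - theta_L) * q_L
Step 3: = 52 * 2/5
Step 4: = 104/5

104/5


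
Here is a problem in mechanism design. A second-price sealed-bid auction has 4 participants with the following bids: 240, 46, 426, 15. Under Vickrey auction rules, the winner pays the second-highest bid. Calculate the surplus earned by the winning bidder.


Step 1: Sort bids in descending order: 426, 240, 46, 15
Step 2: The winning bid is the highest: 426
Step 3: The payment equals the second-highest bid: 240
Step 4: Surplus = winner's bid - payment = 426 - 240 = 186

186


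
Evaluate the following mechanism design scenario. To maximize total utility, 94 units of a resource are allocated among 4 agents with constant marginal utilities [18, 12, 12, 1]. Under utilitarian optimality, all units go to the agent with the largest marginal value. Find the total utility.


Step 1: The marginal utilities are [18, 12, 12, 1]
Step 2: The highest marginal utility is 18
Step 3: All 94 units go to that agent
Step 4: Total utility = 18 * 94 = 1692

1692


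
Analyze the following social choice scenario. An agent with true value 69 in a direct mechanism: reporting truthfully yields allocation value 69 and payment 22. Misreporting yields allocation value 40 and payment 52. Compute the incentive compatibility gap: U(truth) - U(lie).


Step 1: U(truth) = value - payment = 69 - 22 = 47
Step 2: U(lie) = allocation - payment = 40 - 52 = -12
Step 3: IC gap = 47 - (-12) = 59

59


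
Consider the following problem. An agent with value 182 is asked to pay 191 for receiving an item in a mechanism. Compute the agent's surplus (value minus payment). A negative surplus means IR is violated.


Step 1: Surplus = value - payment = 182 - 191 = -9
Step 2: IR is violated (surplus < 0)

-9


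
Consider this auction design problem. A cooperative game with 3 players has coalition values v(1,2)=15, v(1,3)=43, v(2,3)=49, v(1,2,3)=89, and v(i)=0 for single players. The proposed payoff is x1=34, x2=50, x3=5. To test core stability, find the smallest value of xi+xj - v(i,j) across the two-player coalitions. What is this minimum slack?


Step 1: Slack for coalition (1,2): x1+x2 - v12 = 84 - 15 = 69
Step 2: Slack for coalition (1,3): x1+x3 - v13 = 39 - 43 = -4
Step 3: Slack for coalition (2,3): x2+x3 - v23 = 55 - 49 = 6
Step 4: Minimum slack = min(69, -4, 6) = -4, attained by (1,3); coalition (1,3) can block (slack < 0), so the allocation is not in the core

-4


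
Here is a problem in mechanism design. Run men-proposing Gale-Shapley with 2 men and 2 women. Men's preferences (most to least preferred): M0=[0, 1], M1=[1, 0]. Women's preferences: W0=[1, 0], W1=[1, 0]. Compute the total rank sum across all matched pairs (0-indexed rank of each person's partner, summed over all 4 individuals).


Step 1: Run Gale-Shapley (men propose, women hold best offer):
  M0 proposes to W0; she accepts
  M1 proposes to W1; she accepts
Step 2: Final matching: W0-M0, W1-M1
Step 3: 0-indexed ranks (man's rank of his match, then woman's): 0 + 1 + 0 + 0
Step 4: Total rank sum = 1

1


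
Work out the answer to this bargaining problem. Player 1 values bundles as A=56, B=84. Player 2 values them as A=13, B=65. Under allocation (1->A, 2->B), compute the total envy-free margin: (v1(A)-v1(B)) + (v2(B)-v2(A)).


Step 1: Player 1's margin = v1(A) - v1(B) = 56 - 84 = -28
Step 2: Player 2's margin = v2(B) - v2(A) = 65 - 13 = 52
Step 3: Total margin = -28 + 52 = 24

24


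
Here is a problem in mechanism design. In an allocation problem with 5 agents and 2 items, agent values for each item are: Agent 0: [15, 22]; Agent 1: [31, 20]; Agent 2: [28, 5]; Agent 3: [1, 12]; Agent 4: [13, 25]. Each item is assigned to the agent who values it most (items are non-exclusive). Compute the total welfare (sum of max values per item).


Step 1: For each item, find the maximum value among all agents.
Step 2: Item 0 -> Agent 1 (value 31)
Step 3: Item 1 -> Agent 4 (value 25)
Step 4: Total welfare = 31 + 25 = 56

56


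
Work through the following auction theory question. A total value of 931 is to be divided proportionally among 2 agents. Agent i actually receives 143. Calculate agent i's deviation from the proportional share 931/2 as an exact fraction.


Step 1: Proportional share = 931/2
Step 2: Agent's actual allocation = 143
Step 3: Excess = 143 - 931/2 = -645/2

-645/2


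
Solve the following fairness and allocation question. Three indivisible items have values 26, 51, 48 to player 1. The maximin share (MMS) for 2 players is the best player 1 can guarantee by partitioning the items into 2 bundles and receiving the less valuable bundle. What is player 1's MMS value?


Step 1: Item values = 26, 51, 48
Step 2: Enumerate all 2-bundle partitions and take the smaller bundle:
  Partition 1: {26} vs {51,48} -> bundles 26, 99; min = 26
  Partition 2: {51} vs {26,48} -> bundles 51, 74; min = 51
  Partition 3: {48} vs {26,51} -> bundles 48, 77; min = 48
Step 3: MMS = max(26, 51, 48) = 51

51


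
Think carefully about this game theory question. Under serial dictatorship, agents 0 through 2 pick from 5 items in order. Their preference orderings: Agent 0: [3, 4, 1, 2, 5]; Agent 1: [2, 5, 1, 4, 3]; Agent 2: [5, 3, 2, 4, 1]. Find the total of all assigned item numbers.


Step 1: Agent 0 picks item 3
Step 2: Agent 1 picks item 2
Step 3: Agent 2 picks item 5
Step 4: Sum = 3 + 2 + 5 = 10

10


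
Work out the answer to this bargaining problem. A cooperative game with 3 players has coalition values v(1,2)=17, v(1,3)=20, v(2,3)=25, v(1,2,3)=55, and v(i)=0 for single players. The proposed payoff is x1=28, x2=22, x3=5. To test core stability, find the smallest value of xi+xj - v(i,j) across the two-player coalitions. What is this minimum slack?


Step 1: Slack for coalition (1,2): x1+x2 - v12 = 50 - 17 = 33
Step 2: Slack for coalition (1,3): x1+x3 - v13 = 33 - 20 = 13
Step 3: Slack for coalition (2,3): x2+x3 - v23 = 27 - 25 = 2
Step 4: Minimum slack = min(33, 13, 2) = 2, attained by (2,3); no pair can gain by deviating, so the allocation is in the core

2


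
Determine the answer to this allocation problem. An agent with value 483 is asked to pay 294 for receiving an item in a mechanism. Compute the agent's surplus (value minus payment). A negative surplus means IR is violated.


Step 1: Surplus = value - payment = 483 - 294 = 189
Step 2: IR is satisfied (surplus >= 0)

189


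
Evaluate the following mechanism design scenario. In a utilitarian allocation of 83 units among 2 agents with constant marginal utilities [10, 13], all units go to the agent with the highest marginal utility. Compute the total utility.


Step 1: The marginal utilities are [10, 13]
Step 2: The highest marginal utility is 13
Step 3: All 83 units go to that agent
Step 4: Total utility = 13 * 83 = 1079

1079


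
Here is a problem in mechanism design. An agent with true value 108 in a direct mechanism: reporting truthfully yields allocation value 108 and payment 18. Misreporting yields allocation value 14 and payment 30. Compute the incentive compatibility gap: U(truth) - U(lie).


Step 1: U(truth) = value - payment = 108 - 18 = 90
Step 2: U(lie) = allocation - payment = 14 - 30 = -16
Step 3: IC gap = 90 - (-16) = 106

106


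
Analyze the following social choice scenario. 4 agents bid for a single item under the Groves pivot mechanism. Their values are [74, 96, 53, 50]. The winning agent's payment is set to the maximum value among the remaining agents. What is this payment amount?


Step 1: The efficient winner is agent 1 with value 96
Step 2: Other agents' values: [74, 53, 50]
Step 3: Pivot payment = max(others) = 74
Step 4: The winner pays 74

74


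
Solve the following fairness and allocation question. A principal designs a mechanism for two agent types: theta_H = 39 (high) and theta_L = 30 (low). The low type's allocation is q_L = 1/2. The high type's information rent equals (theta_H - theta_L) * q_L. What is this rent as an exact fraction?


Step 1: theta_H - theta_L = 39 - 30 = 9
Step 2: Information rent = (theta_H - theta_L) * q_L
Step 3: = 9 * 1/2
Step 4: = 9/2

9/2


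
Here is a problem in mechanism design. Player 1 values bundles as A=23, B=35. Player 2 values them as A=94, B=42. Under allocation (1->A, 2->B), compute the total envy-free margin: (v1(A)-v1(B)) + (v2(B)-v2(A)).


Step 1: Player 1's margin = v1(A) - v1(B) = 23 - 35 = -12
Step 2: Player 2's margin = v2(B) - v2(A) = 42 - 94 = -52
Step 3: Total margin = -12 + -52 = -64

-64


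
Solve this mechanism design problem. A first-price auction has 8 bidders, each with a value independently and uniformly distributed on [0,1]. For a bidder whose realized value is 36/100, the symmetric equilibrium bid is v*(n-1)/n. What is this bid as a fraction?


Step 1: The symmetric BNE bidding function is b(v) = v * (n-1) / n
Step 2: Substitute v = 9/25 and n = 8
Step 3: b = 9/25 * 7/8
Step 4: b = 63/200

63/200


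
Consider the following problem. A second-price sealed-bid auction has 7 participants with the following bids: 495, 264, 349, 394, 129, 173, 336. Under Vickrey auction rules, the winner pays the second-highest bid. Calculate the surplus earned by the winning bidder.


Step 1: Sort bids in descending order: 495, 394, 349, 336, 264, 173, 129
Step 2: The winning bid is the highest: 495
Step 3: The payment equals the second-highest bid: 394
Step 4: Surplus = winner's bid - payment = 495 - 394 = 101

101


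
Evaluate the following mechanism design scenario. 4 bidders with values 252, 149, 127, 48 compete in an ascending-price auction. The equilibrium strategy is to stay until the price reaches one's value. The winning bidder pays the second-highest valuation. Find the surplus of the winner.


Step 1: Identify the highest value: 252
Step 2: Identify the second-highest value: 149
Step 3: The final price = second-highest value = 149
Step 4: Surplus = 252 - 149 = 103

103


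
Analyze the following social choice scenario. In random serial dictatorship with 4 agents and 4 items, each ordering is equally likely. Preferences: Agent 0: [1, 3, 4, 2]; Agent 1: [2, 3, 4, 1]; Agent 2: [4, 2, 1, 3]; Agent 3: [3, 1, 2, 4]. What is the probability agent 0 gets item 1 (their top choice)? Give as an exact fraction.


Step 1: Agent 0 wants item 1
Step 2: There are 24 possible orderings of agents
Step 3: In 24 orderings, agent 0 gets item 1
Step 4: Probability = 24/24 = 1

1


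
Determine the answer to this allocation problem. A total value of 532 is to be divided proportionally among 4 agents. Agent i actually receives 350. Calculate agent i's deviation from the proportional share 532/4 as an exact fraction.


Step 1: Proportional share = 532/4 = 133
Step 2: Agent's actual allocation = 350
Step 3: Excess = 350 - 133 = 217

217


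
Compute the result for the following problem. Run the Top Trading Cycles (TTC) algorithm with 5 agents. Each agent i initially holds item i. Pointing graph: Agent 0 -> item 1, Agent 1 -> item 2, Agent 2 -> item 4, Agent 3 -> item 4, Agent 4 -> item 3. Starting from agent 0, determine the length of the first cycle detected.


Step 1: Trace the pointer graph from agent 0: 0 -> 1 -> 2 -> 4 -> 3 -> 4
Step 2: A cycle is detected when we revisit agent 4
Step 3: The cycle is: 4 -> 3 -> 4
Step 4: Cycle length = 2

2


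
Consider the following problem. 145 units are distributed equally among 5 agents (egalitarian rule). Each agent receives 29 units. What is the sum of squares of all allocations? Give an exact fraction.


Step 1: Each agent's share = 145/5 = 29
Step 2: Square of each share = (29)^2 = 841
Step 3: Sum of squares = 5 * 841 = 4205

4205


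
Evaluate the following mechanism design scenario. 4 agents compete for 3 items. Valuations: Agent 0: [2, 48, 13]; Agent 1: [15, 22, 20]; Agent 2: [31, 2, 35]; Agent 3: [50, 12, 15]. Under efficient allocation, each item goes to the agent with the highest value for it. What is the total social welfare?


Step 1: For each item, find the maximum value among all agents.
Step 2: Item 0 -> Agent 3 (value 50)
Step 3: Item 1 -> Agent 0 (value 48)
Step 4: Item 2 -> Agent 2 (value 35)
Step 5: Total welfare = 50 + 48 + 35 = 133

133
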